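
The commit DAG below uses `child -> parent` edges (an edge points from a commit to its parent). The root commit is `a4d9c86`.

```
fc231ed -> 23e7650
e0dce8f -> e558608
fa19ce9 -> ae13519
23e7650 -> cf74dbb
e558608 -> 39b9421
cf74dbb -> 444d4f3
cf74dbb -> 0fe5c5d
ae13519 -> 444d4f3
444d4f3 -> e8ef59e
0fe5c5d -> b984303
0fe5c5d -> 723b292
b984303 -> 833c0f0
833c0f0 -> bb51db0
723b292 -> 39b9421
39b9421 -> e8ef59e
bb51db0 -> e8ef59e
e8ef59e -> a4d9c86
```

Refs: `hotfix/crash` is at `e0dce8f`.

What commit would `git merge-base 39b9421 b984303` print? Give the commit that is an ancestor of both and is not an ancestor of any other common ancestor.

Ancestors of 39b9421: {39b9421, a4d9c86, e8ef59e}.
Ancestors of b984303: {833c0f0, a4d9c86, b984303, bb51db0, e8ef59e}.
Common ancestors: {a4d9c86, e8ef59e}.
Among these, e8ef59e is not an ancestor of any other common ancestor — it is the merge base.

e8ef59e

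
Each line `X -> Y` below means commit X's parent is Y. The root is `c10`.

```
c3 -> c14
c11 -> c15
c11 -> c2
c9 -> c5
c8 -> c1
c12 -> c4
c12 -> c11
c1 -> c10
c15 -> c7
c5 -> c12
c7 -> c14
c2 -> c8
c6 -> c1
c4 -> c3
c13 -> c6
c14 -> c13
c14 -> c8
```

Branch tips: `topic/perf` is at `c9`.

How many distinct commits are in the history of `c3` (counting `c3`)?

Walking parent pointers from c3: reachable set = {c1, c10, c13, c14, c3, c6, c8}.
That is 7 commits.

7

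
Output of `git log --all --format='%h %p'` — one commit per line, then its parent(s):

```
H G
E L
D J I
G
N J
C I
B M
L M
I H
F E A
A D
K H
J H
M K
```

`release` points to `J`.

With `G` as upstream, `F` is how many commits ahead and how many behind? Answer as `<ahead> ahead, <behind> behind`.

Reachable from F: {A, D, E, F, G, H, I, J, K, L, M}.
Reachable from G: {G}.
Only in F's history (ahead): {A, D, E, F, H, I, J, K, L, M} — 10.
Only in G's history (behind): {} — 0.

10 ahead, 0 behind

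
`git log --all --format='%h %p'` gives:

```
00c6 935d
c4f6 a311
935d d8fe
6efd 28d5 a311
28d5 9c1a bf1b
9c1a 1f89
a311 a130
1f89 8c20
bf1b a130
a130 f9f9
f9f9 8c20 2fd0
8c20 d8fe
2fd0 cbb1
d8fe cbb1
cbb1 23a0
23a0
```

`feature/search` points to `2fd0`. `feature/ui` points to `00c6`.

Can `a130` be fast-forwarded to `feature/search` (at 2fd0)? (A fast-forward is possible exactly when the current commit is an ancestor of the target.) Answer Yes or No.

No

A fast-forward from a130 to 2fd0 is possible iff a130 is an ancestor of 2fd0.
Ancestors of 2fd0: {23a0, 2fd0, cbb1}.
a130 is not among them, so fast-forward is not possible.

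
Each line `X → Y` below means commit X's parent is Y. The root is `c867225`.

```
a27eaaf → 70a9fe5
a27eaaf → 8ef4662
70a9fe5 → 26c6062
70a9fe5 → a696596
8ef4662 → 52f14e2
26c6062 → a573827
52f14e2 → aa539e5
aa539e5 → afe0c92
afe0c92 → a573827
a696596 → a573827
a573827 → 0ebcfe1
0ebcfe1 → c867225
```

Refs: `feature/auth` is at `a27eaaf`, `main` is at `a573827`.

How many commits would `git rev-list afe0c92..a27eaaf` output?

Reachable from a27eaaf: {0ebcfe1, 26c6062, 52f14e2, 70a9fe5, 8ef4662, a27eaaf, a573827, a696596, aa539e5, afe0c92, c867225}.
Reachable from afe0c92: {0ebcfe1, a573827, afe0c92, c867225}.
In a27eaaf's history but not afe0c92's: {26c6062, 52f14e2, 70a9fe5, 8ef4662, a27eaaf, a696596, aa539e5} — 7 commits.

7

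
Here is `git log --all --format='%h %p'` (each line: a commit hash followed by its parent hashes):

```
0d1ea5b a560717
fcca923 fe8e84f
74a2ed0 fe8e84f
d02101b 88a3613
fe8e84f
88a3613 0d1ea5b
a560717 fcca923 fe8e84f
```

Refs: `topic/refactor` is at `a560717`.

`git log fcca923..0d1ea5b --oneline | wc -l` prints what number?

2

Reachable from 0d1ea5b: {0d1ea5b, a560717, fcca923, fe8e84f}.
Reachable from fcca923: {fcca923, fe8e84f}.
In 0d1ea5b's history but not fcca923's: {0d1ea5b, a560717} — 2 commits.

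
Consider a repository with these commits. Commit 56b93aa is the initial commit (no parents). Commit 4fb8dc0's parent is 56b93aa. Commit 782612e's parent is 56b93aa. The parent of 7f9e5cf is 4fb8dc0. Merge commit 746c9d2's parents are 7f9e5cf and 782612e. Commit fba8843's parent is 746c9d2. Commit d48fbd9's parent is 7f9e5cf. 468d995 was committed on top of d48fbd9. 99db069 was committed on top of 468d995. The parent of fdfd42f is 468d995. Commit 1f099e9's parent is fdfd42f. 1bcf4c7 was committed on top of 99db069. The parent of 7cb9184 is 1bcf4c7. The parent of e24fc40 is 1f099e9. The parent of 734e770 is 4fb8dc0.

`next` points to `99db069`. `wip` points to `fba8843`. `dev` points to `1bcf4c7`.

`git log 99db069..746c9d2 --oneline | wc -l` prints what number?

Reachable from 746c9d2: {4fb8dc0, 56b93aa, 746c9d2, 782612e, 7f9e5cf}.
Reachable from 99db069: {468d995, 4fb8dc0, 56b93aa, 7f9e5cf, 99db069, d48fbd9}.
In 746c9d2's history but not 99db069's: {746c9d2, 782612e} — 2 commits.

2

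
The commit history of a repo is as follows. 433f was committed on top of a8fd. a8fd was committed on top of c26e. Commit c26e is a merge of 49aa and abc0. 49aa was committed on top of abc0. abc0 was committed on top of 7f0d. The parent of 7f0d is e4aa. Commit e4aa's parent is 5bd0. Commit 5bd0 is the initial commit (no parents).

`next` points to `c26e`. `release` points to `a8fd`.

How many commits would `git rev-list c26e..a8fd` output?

Reachable from a8fd: {49aa, 5bd0, 7f0d, a8fd, abc0, c26e, e4aa}.
Reachable from c26e: {49aa, 5bd0, 7f0d, abc0, c26e, e4aa}.
In a8fd's history but not c26e's: {a8fd} — 1 commit.

1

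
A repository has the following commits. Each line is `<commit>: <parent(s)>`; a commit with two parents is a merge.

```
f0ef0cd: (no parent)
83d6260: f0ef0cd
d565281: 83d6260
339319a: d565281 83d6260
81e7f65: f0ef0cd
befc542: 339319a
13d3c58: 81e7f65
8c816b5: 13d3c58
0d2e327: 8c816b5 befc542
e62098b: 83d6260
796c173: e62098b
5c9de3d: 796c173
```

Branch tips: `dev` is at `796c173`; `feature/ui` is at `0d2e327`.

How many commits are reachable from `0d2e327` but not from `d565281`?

6

Reachable from 0d2e327: {0d2e327, 13d3c58, 339319a, 81e7f65, 83d6260, 8c816b5, befc542, d565281, f0ef0cd}.
Reachable from d565281: {83d6260, d565281, f0ef0cd}.
In 0d2e327's history but not d565281's: {0d2e327, 13d3c58, 339319a, 81e7f65, 8c816b5, befc542} — 6 commits.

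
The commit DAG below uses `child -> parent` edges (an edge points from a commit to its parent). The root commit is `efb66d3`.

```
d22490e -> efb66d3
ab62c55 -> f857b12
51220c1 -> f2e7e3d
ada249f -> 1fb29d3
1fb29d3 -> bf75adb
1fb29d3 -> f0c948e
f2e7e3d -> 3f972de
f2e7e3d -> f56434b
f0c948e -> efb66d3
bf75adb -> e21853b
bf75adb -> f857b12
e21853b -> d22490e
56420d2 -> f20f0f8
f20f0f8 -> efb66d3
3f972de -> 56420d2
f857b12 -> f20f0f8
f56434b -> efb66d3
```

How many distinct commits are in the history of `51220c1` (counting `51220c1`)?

7

Walking parent pointers from 51220c1: reachable set = {3f972de, 51220c1, 56420d2, efb66d3, f20f0f8, f2e7e3d, f56434b}.
That is 7 commits.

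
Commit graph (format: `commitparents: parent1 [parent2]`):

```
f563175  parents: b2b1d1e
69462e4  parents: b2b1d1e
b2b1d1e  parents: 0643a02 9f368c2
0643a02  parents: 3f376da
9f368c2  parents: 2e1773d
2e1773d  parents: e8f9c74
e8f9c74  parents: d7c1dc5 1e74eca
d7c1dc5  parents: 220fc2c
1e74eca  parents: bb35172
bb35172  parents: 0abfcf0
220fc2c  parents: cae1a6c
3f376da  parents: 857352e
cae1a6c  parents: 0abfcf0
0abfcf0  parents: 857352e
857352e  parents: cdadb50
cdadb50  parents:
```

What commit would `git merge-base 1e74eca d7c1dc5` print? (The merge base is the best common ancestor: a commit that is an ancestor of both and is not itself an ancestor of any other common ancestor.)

Ancestors of 1e74eca: {0abfcf0, 1e74eca, 857352e, bb35172, cdadb50}.
Ancestors of d7c1dc5: {0abfcf0, 220fc2c, 857352e, cae1a6c, cdadb50, d7c1dc5}.
Common ancestors: {0abfcf0, 857352e, cdadb50}.
Among these, 0abfcf0 is not an ancestor of any other common ancestor — it is the merge base.

0abfcf0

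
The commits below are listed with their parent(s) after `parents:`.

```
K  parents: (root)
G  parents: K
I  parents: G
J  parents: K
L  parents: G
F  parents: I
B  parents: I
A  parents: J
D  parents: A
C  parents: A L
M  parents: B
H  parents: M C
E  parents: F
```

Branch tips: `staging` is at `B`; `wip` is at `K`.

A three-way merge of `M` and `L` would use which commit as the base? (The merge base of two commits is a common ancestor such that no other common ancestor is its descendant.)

Ancestors of M: {B, G, I, K, M}.
Ancestors of L: {G, K, L}.
Common ancestors: {G, K}.
Among these, G is not an ancestor of any other common ancestor — it is the merge base.

G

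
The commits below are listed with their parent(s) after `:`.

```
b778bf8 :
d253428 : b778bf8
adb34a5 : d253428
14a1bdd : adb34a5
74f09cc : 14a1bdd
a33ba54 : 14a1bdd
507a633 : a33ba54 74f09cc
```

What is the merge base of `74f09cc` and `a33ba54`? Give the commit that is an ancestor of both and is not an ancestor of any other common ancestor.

Ancestors of 74f09cc: {14a1bdd, 74f09cc, adb34a5, b778bf8, d253428}.
Ancestors of a33ba54: {14a1bdd, a33ba54, adb34a5, b778bf8, d253428}.
Common ancestors: {14a1bdd, adb34a5, b778bf8, d253428}.
Among these, 14a1bdd is not an ancestor of any other common ancestor — it is the merge base.

14a1bdd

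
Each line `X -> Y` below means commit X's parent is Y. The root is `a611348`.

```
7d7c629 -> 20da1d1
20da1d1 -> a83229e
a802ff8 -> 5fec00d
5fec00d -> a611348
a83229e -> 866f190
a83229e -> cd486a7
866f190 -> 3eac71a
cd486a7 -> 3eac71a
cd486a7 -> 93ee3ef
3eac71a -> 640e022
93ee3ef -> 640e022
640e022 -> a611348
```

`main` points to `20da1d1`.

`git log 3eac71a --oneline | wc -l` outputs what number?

3

Walking parent pointers from 3eac71a: reachable set = {3eac71a, 640e022, a611348}.
That is 3 commits.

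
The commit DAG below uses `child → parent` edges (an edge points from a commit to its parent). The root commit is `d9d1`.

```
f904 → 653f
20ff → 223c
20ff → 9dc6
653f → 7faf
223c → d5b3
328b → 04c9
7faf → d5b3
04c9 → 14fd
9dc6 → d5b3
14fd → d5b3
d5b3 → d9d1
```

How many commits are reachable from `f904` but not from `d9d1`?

4

Reachable from f904: {653f, 7faf, d5b3, d9d1, f904}.
Reachable from d9d1: {d9d1}.
In f904's history but not d9d1's: {653f, 7faf, d5b3, f904} — 4 commits.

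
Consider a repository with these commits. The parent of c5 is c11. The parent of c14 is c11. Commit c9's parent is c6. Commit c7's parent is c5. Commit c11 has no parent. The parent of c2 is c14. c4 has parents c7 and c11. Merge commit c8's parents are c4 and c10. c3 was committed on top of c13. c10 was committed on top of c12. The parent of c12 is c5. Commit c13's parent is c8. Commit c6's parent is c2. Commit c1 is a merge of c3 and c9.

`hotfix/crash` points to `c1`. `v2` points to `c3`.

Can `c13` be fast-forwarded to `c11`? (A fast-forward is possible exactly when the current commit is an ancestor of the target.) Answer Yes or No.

A fast-forward from c13 to c11 is possible iff c13 is an ancestor of c11.
Ancestors of c11: {c11}.
c13 is not among them, so fast-forward is not possible.

No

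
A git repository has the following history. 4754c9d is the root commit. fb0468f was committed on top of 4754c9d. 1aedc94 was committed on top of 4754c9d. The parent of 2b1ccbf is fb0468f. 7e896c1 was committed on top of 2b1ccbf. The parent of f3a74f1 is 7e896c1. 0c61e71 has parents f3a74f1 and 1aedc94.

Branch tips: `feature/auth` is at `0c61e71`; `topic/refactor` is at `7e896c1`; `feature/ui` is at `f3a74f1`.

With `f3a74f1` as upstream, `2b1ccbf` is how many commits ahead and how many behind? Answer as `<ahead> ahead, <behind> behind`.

Reachable from 2b1ccbf: {2b1ccbf, 4754c9d, fb0468f}.
Reachable from f3a74f1: {2b1ccbf, 4754c9d, 7e896c1, f3a74f1, fb0468f}.
Only in 2b1ccbf's history (ahead): {} — 0.
Only in f3a74f1's history (behind): {7e896c1, f3a74f1} — 2.

0 ahead, 2 behind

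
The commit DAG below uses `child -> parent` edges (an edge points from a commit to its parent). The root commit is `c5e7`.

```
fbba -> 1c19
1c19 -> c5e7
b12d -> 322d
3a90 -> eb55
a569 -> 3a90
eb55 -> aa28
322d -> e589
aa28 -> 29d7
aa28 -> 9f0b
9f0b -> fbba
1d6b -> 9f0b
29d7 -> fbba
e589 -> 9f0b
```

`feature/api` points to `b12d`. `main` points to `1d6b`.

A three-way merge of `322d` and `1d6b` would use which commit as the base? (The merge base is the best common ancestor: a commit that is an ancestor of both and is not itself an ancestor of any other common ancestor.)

Ancestors of 322d: {1c19, 322d, 9f0b, c5e7, e589, fbba}.
Ancestors of 1d6b: {1c19, 1d6b, 9f0b, c5e7, fbba}.
Common ancestors: {1c19, 9f0b, c5e7, fbba}.
Among these, 9f0b is not an ancestor of any other common ancestor — it is the merge base.

9f0b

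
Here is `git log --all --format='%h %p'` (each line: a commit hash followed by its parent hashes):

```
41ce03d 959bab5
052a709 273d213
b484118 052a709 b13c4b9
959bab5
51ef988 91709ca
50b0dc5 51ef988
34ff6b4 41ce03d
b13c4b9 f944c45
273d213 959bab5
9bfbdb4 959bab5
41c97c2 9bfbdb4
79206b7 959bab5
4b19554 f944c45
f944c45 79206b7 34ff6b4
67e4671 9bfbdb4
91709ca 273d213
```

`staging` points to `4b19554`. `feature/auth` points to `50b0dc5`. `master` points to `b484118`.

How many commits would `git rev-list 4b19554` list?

6

Walking parent pointers from 4b19554: reachable set = {34ff6b4, 41ce03d, 4b19554, 79206b7, 959bab5, f944c45}.
That is 6 commits.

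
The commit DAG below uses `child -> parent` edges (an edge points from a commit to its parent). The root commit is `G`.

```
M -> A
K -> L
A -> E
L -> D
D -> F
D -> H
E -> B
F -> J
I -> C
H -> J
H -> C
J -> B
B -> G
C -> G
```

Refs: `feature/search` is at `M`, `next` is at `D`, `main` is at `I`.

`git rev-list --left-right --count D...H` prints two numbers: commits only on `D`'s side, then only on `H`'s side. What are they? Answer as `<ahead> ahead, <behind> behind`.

2 ahead, 0 behind

Reachable from D: {B, C, D, F, G, H, J}.
Reachable from H: {B, C, G, H, J}.
Only in D's history (ahead): {D, F} — 2.
Only in H's history (behind): {} — 0.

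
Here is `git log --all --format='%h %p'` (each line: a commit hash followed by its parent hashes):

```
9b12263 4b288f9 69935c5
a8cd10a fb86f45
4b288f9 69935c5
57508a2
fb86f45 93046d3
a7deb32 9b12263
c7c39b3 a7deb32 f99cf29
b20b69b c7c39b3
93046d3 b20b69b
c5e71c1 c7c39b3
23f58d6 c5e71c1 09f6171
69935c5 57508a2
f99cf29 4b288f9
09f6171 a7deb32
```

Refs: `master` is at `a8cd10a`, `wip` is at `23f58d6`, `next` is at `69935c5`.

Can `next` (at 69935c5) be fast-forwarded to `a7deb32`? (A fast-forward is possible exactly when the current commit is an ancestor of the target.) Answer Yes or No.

A fast-forward from 69935c5 to a7deb32 is possible iff 69935c5 is an ancestor of a7deb32.
Ancestors of a7deb32: {4b288f9, 57508a2, 69935c5, 9b12263, a7deb32}.
69935c5 is among them, so fast-forward is possible.

Yes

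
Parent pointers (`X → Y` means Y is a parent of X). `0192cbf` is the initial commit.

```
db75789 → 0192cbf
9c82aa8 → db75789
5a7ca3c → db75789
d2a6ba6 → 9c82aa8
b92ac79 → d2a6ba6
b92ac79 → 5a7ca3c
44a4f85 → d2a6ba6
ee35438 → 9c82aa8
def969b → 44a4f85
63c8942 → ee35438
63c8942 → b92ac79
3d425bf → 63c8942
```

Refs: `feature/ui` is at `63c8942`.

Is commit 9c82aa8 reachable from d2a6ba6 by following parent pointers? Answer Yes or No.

Ancestors of d2a6ba6 (commits reachable by following parents): {0192cbf, 9c82aa8, d2a6ba6, db75789}.
9c82aa8 is in that set, so it is an ancestor of d2a6ba6.

Yes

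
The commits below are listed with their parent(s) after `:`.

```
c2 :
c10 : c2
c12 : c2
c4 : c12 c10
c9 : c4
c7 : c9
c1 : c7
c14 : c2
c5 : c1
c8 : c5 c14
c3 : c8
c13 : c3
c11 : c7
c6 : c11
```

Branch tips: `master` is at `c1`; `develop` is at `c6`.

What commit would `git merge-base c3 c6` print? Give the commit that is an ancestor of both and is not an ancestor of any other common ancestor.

Ancestors of c3: {c1, c10, c12, c14, c2, c3, c4, c5, c7, c8, c9}.
Ancestors of c6: {c10, c11, c12, c2, c4, c6, c7, c9}.
Common ancestors: {c10, c12, c2, c4, c7, c9}.
Among these, c7 is not an ancestor of any other common ancestor — it is the merge base.

c7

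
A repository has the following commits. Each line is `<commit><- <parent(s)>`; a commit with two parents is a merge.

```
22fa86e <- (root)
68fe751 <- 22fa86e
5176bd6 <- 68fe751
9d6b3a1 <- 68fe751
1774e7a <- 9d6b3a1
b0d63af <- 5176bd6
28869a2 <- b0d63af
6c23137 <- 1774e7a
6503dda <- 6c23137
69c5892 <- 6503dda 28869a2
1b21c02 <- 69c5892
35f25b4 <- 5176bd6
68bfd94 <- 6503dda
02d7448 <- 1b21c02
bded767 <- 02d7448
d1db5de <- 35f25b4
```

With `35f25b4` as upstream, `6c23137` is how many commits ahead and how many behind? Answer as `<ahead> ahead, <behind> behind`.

3 ahead, 2 behind

Reachable from 6c23137: {1774e7a, 22fa86e, 68fe751, 6c23137, 9d6b3a1}.
Reachable from 35f25b4: {22fa86e, 35f25b4, 5176bd6, 68fe751}.
Only in 6c23137's history (ahead): {1774e7a, 6c23137, 9d6b3a1} — 3.
Only in 35f25b4's history (behind): {35f25b4, 5176bd6} — 2.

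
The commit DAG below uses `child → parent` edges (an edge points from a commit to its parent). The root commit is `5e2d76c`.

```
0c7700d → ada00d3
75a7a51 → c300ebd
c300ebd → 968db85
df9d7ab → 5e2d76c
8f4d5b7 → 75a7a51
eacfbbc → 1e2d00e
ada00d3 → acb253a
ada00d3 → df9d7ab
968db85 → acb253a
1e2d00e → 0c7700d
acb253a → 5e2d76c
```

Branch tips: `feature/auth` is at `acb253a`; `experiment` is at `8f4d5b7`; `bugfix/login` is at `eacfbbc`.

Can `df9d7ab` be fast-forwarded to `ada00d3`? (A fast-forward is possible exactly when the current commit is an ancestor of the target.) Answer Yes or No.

Yes

A fast-forward from df9d7ab to ada00d3 is possible iff df9d7ab is an ancestor of ada00d3.
Ancestors of ada00d3: {5e2d76c, acb253a, ada00d3, df9d7ab}.
df9d7ab is among them, so fast-forward is possible.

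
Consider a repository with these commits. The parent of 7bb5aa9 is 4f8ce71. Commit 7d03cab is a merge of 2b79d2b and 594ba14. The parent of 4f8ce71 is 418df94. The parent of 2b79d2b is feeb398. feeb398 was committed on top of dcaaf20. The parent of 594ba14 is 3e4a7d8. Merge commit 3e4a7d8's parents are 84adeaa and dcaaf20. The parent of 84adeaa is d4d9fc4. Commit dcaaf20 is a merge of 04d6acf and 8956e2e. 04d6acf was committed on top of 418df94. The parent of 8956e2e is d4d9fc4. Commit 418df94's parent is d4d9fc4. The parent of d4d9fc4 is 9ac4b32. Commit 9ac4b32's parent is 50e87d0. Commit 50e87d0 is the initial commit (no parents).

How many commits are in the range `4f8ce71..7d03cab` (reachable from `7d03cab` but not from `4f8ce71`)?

9

Reachable from 7d03cab: {04d6acf, 2b79d2b, 3e4a7d8, 418df94, 50e87d0, 594ba14, 7d03cab, 84adeaa, 8956e2e, 9ac4b32, d4d9fc4, dcaaf20, feeb398}.
Reachable from 4f8ce71: {418df94, 4f8ce71, 50e87d0, 9ac4b32, d4d9fc4}.
In 7d03cab's history but not 4f8ce71's: {04d6acf, 2b79d2b, 3e4a7d8, 594ba14, 7d03cab, 84adeaa, 8956e2e, dcaaf20, feeb398} — 9 commits.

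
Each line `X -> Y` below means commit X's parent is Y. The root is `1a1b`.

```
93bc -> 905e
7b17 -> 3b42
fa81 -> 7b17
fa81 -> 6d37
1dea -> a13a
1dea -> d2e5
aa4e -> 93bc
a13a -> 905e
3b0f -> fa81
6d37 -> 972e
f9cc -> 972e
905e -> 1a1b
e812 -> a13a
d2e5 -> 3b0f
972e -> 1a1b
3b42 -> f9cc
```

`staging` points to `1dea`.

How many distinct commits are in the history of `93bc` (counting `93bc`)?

3

Walking parent pointers from 93bc: reachable set = {1a1b, 905e, 93bc}.
That is 3 commits.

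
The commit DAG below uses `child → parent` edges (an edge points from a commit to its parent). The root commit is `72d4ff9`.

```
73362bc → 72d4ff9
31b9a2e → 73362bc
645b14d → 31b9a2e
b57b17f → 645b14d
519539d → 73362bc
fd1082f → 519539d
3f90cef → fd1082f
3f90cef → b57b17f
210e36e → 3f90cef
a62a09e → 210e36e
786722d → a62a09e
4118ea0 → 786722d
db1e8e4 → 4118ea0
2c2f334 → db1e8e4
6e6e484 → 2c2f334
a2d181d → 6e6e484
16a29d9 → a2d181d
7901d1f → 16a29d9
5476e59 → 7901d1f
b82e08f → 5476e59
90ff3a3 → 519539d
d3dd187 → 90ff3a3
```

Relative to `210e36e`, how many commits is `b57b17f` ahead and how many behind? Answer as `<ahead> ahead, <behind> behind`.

0 ahead, 4 behind

Reachable from b57b17f: {31b9a2e, 645b14d, 72d4ff9, 73362bc, b57b17f}.
Reachable from 210e36e: {210e36e, 31b9a2e, 3f90cef, 519539d, 645b14d, 72d4ff9, 73362bc, b57b17f, fd1082f}.
Only in b57b17f's history (ahead): {} — 0.
Only in 210e36e's history (behind): {210e36e, 3f90cef, 519539d, fd1082f} — 4.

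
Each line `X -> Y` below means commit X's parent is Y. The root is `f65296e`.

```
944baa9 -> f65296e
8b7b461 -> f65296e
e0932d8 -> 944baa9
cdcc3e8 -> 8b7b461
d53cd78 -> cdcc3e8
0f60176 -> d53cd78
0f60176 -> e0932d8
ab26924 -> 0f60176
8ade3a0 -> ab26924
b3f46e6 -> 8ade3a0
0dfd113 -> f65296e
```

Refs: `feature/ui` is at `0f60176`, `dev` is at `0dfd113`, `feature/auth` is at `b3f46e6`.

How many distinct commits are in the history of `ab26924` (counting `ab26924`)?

Walking parent pointers from ab26924: reachable set = {0f60176, 8b7b461, 944baa9, ab26924, cdcc3e8, d53cd78, e0932d8, f65296e}.
That is 8 commits.

8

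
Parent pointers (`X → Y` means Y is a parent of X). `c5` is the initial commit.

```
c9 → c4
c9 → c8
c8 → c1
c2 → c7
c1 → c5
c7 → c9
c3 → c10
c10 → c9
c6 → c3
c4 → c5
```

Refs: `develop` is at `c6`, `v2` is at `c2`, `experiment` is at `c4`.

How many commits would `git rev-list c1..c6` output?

6

Reachable from c6: {c1, c10, c3, c4, c5, c6, c8, c9}.
Reachable from c1: {c1, c5}.
In c6's history but not c1's: {c10, c3, c4, c6, c8, c9} — 6 commits.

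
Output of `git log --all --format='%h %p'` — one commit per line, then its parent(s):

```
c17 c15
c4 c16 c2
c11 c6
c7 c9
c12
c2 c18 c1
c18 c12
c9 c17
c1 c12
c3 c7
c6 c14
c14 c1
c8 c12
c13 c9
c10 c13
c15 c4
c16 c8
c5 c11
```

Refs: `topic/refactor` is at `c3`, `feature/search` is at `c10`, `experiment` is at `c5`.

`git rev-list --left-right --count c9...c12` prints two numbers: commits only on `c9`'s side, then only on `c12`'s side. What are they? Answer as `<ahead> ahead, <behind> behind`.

9 ahead, 0 behind

Reachable from c9: {c1, c12, c15, c16, c17, c18, c2, c4, c8, c9}.
Reachable from c12: {c12}.
Only in c9's history (ahead): {c1, c15, c16, c17, c18, c2, c4, c8, c9} — 9.
Only in c12's history (behind): {} — 0.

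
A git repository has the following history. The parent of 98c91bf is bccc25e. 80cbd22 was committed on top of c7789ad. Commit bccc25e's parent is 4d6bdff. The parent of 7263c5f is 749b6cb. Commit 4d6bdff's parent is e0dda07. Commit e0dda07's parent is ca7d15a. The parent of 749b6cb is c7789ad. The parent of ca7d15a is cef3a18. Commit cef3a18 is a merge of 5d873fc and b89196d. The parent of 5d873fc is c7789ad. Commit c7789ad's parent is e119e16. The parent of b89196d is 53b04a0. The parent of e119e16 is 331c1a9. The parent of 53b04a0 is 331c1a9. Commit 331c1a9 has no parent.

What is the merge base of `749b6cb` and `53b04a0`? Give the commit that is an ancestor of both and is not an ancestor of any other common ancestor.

331c1a9

Ancestors of 749b6cb: {331c1a9, 749b6cb, c7789ad, e119e16}.
Ancestors of 53b04a0: {331c1a9, 53b04a0}.
Common ancestors: {331c1a9}.
The only common ancestor is 331c1a9, so it is the merge base.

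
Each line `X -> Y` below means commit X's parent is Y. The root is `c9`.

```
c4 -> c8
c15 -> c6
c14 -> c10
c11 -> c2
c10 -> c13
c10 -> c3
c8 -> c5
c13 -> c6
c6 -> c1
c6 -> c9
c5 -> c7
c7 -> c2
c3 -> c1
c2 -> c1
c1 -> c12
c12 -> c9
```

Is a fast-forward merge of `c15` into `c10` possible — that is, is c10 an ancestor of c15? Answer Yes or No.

A fast-forward from c10 to c15 is possible iff c10 is an ancestor of c15.
Ancestors of c15: {c1, c12, c15, c6, c9}.
c10 is not among them, so fast-forward is not possible.

No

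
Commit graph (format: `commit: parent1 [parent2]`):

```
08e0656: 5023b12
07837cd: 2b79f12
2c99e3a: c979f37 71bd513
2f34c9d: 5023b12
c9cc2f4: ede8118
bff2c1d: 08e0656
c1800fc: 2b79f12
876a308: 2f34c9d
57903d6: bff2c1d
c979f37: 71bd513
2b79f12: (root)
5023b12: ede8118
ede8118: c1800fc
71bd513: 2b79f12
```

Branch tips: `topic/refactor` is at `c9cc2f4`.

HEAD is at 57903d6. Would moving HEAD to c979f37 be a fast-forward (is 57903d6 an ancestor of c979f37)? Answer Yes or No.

A fast-forward from 57903d6 to c979f37 is possible iff 57903d6 is an ancestor of c979f37.
Ancestors of c979f37: {2b79f12, 71bd513, c979f37}.
57903d6 is not among them, so fast-forward is not possible.

No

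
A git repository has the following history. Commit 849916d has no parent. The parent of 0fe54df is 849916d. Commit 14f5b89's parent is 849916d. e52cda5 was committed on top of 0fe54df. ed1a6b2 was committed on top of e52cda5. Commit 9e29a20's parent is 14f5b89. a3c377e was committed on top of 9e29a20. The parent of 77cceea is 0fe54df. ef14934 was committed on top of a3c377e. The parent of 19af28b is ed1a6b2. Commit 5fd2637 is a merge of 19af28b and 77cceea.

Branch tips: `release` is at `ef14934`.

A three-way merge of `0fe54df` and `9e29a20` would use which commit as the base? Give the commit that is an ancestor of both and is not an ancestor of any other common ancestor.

849916d

Ancestors of 0fe54df: {0fe54df, 849916d}.
Ancestors of 9e29a20: {14f5b89, 849916d, 9e29a20}.
Common ancestors: {849916d}.
The only common ancestor is 849916d, so it is the merge base.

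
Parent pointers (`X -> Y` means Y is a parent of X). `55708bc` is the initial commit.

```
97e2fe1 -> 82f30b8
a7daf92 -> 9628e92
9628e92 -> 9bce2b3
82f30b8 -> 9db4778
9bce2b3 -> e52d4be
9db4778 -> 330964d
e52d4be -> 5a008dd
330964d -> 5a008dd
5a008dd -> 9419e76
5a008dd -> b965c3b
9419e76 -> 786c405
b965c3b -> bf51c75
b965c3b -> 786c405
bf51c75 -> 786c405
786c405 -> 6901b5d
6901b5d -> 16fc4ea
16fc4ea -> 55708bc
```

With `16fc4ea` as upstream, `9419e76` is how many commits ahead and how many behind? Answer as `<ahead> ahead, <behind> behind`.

3 ahead, 0 behind

Reachable from 9419e76: {16fc4ea, 55708bc, 6901b5d, 786c405, 9419e76}.
Reachable from 16fc4ea: {16fc4ea, 55708bc}.
Only in 9419e76's history (ahead): {6901b5d, 786c405, 9419e76} — 3.
Only in 16fc4ea's history (behind): {} — 0.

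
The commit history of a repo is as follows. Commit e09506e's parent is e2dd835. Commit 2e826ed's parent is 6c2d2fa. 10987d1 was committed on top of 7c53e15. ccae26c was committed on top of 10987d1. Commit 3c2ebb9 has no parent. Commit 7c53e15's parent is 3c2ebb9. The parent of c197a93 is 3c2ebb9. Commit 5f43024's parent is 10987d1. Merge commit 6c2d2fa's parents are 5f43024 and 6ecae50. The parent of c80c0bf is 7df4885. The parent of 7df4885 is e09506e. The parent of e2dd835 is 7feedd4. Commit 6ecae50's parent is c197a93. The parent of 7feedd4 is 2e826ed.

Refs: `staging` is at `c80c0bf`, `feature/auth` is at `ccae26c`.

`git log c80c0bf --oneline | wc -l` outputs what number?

13

Walking parent pointers from c80c0bf: reachable set = {10987d1, 2e826ed, 3c2ebb9, 5f43024, 6c2d2fa, 6ecae50, 7c53e15, 7df4885, 7feedd4, c197a93, c80c0bf, e09506e, e2dd835}.
That is 13 commits.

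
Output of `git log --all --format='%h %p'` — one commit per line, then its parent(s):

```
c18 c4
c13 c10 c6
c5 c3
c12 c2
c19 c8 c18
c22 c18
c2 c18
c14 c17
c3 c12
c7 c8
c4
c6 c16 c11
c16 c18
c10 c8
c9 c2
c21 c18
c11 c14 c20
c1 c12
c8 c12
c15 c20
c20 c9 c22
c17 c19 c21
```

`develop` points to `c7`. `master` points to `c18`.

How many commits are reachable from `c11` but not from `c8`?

8

Reachable from c11: {c11, c12, c14, c17, c18, c19, c2, c20, c21, c22, c4, c8, c9}.
Reachable from c8: {c12, c18, c2, c4, c8}.
In c11's history but not c8's: {c11, c14, c17, c19, c20, c21, c22, c9} — 8 commits.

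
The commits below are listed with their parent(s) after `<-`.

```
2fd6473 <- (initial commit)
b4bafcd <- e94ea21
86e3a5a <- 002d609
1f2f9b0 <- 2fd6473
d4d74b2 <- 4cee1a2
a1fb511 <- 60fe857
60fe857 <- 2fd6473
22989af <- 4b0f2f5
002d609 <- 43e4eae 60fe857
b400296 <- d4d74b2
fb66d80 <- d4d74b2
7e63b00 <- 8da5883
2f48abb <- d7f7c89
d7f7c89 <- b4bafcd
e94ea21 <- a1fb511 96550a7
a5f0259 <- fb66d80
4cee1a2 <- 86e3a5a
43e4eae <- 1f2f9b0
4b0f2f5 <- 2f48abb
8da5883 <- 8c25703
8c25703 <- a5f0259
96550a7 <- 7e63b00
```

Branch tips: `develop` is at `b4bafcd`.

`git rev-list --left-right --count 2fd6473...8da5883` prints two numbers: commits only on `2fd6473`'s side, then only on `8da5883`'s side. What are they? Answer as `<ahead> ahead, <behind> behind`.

Reachable from 2fd6473: {2fd6473}.
Reachable from 8da5883: {002d609, 1f2f9b0, 2fd6473, 43e4eae, 4cee1a2, 60fe857, 86e3a5a, 8c25703, 8da5883, a5f0259, d4d74b2, fb66d80}.
Only in 2fd6473's history (ahead): {} — 0.
Only in 8da5883's history (behind): {002d609, 1f2f9b0, 43e4eae, 4cee1a2, 60fe857, 86e3a5a, 8c25703, 8da5883, a5f0259, d4d74b2, fb66d80} — 11.

0 ahead, 11 behind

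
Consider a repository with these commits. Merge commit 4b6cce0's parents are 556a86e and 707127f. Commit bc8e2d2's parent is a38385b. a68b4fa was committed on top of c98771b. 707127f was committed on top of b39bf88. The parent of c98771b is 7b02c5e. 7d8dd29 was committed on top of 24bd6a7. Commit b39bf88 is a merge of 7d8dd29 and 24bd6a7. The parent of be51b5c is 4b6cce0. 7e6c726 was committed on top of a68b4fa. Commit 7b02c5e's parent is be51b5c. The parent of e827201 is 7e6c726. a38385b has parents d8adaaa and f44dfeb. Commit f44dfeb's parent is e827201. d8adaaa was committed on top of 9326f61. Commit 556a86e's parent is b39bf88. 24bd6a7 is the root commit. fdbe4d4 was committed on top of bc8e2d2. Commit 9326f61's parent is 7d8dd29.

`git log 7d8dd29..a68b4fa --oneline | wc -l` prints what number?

Reachable from a68b4fa: {24bd6a7, 4b6cce0, 556a86e, 707127f, 7b02c5e, 7d8dd29, a68b4fa, b39bf88, be51b5c, c98771b}.
Reachable from 7d8dd29: {24bd6a7, 7d8dd29}.
In a68b4fa's history but not 7d8dd29's: {4b6cce0, 556a86e, 707127f, 7b02c5e, a68b4fa, b39bf88, be51b5c, c98771b} — 8 commits.

8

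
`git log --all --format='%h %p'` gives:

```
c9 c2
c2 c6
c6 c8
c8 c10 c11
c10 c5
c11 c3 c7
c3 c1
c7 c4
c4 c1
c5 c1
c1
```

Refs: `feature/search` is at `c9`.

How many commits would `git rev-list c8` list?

Walking parent pointers from c8: reachable set = {c1, c10, c11, c3, c4, c5, c7, c8}.
That is 8 commits.

8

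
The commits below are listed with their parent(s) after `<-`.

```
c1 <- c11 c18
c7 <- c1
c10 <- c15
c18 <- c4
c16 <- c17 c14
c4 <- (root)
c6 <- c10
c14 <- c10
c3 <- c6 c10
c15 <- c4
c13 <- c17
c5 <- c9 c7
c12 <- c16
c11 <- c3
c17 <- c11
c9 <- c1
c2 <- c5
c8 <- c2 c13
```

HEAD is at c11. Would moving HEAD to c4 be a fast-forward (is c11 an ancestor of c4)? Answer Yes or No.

No

A fast-forward from c11 to c4 is possible iff c11 is an ancestor of c4.
Ancestors of c4: {c4}.
c11 is not among them, so fast-forward is not possible.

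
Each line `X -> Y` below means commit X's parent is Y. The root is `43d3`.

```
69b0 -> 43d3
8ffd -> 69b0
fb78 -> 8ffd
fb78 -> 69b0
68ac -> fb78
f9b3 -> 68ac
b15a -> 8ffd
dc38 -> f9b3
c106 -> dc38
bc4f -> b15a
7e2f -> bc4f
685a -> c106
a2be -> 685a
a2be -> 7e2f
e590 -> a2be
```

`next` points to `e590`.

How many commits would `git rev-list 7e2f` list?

6

Walking parent pointers from 7e2f: reachable set = {43d3, 69b0, 7e2f, 8ffd, b15a, bc4f}.
That is 6 commits.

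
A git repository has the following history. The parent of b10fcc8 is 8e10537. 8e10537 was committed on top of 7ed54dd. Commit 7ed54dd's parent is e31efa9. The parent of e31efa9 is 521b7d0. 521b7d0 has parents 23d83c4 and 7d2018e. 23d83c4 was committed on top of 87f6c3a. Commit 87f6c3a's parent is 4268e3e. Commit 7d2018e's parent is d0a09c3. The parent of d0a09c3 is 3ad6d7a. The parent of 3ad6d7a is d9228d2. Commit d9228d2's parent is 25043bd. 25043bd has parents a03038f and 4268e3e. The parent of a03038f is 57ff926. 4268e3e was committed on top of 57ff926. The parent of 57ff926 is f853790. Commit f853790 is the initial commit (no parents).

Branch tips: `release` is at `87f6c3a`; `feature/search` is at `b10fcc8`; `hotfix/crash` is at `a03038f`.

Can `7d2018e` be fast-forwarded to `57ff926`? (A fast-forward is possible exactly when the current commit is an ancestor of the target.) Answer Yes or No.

No

A fast-forward from 7d2018e to 57ff926 is possible iff 7d2018e is an ancestor of 57ff926.
Ancestors of 57ff926: {57ff926, f853790}.
7d2018e is not among them, so fast-forward is not possible.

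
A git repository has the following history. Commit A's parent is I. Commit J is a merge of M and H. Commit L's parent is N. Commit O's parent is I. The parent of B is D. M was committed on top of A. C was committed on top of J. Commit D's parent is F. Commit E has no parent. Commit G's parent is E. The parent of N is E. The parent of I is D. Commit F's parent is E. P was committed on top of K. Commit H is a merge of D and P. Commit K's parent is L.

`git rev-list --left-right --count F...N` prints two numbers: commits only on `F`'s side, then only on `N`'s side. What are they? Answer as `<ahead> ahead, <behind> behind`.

1 ahead, 1 behind

Reachable from F: {E, F}.
Reachable from N: {E, N}.
Only in F's history (ahead): {F} — 1.
Only in N's history (behind): {N} — 1.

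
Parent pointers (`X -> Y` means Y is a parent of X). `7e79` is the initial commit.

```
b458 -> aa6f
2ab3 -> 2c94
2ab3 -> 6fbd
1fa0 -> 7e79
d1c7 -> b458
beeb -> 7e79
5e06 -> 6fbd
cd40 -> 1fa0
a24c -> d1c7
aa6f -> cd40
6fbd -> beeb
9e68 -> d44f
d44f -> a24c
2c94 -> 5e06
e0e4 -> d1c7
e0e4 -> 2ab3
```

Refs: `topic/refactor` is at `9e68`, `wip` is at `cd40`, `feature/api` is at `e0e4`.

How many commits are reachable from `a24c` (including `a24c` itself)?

Walking parent pointers from a24c: reachable set = {1fa0, 7e79, a24c, aa6f, b458, cd40, d1c7}.
That is 7 commits.

7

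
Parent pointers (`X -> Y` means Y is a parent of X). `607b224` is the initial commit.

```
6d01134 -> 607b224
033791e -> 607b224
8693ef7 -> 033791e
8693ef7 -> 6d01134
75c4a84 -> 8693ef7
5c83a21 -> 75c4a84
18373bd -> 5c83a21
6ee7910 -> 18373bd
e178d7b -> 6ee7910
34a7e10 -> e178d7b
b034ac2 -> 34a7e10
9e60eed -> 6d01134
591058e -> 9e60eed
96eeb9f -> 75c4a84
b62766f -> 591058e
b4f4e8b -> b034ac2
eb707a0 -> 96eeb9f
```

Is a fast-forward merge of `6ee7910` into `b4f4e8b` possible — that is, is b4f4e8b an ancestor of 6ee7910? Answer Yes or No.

A fast-forward from b4f4e8b to 6ee7910 is possible iff b4f4e8b is an ancestor of 6ee7910.
Ancestors of 6ee7910: {033791e, 18373bd, 5c83a21, 607b224, 6d01134, 6ee7910, 75c4a84, 8693ef7}.
b4f4e8b is not among them, so fast-forward is not possible.

No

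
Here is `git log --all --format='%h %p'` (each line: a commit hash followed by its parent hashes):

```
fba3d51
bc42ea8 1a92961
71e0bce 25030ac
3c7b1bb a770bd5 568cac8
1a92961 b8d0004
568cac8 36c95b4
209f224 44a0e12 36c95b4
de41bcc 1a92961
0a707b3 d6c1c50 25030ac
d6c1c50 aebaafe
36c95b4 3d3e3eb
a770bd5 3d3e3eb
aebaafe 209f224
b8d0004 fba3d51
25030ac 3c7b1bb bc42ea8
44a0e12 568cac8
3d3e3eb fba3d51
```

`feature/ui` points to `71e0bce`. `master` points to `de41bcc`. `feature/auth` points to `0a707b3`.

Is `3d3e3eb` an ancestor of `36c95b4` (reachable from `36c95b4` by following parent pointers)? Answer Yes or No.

Ancestors of 36c95b4 (commits reachable by following parents): {36c95b4, 3d3e3eb, fba3d51}.
3d3e3eb is in that set, so it is an ancestor of 36c95b4.

Yes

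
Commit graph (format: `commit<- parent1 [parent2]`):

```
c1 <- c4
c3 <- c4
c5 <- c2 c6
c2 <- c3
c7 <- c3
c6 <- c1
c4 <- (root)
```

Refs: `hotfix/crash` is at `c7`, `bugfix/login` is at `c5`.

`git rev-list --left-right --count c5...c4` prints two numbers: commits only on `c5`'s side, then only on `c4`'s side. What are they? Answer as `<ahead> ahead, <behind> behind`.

Reachable from c5: {c1, c2, c3, c4, c5, c6}.
Reachable from c4: {c4}.
Only in c5's history (ahead): {c1, c2, c3, c5, c6} — 5.
Only in c4's history (behind): {} — 0.

5 ahead, 0 behind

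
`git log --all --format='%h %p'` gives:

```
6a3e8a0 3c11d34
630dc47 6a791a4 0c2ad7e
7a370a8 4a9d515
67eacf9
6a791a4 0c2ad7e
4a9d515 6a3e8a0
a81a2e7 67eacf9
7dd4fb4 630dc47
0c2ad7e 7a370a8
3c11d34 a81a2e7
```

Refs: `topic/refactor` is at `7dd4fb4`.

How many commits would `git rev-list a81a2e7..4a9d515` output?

3

Reachable from 4a9d515: {3c11d34, 4a9d515, 67eacf9, 6a3e8a0, a81a2e7}.
Reachable from a81a2e7: {67eacf9, a81a2e7}.
In 4a9d515's history but not a81a2e7's: {3c11d34, 4a9d515, 6a3e8a0} — 3 commits.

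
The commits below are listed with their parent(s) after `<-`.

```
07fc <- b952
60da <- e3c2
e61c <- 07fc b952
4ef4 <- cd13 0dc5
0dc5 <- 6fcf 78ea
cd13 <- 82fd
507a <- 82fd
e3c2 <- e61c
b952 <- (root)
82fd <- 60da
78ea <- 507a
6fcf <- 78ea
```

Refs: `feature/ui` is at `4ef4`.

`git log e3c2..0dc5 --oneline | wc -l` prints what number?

Reachable from 0dc5: {07fc, 0dc5, 507a, 60da, 6fcf, 78ea, 82fd, b952, e3c2, e61c}.
Reachable from e3c2: {07fc, b952, e3c2, e61c}.
In 0dc5's history but not e3c2's: {0dc5, 507a, 60da, 6fcf, 78ea, 82fd} — 6 commits.

6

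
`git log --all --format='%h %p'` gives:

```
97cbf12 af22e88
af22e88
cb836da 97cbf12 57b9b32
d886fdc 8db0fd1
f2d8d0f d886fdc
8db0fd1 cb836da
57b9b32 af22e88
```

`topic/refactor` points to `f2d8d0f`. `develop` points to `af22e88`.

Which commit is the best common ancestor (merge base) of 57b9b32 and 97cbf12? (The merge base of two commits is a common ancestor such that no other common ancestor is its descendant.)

af22e88

Ancestors of 57b9b32: {57b9b32, af22e88}.
Ancestors of 97cbf12: {97cbf12, af22e88}.
Common ancestors: {af22e88}.
The only common ancestor is af22e88, so it is the merge base.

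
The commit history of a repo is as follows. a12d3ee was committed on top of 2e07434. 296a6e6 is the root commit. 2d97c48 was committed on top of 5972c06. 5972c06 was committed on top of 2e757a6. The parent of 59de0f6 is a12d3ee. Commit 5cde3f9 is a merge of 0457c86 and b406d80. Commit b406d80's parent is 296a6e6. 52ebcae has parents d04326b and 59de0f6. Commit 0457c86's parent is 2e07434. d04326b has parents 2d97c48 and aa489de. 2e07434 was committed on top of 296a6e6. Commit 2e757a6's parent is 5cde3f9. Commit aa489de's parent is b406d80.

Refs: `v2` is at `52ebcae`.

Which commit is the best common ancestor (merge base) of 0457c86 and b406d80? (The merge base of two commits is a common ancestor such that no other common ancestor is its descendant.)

Ancestors of 0457c86: {0457c86, 296a6e6, 2e07434}.
Ancestors of b406d80: {296a6e6, b406d80}.
Common ancestors: {296a6e6}.
The only common ancestor is 296a6e6, so it is the merge base.

296a6e6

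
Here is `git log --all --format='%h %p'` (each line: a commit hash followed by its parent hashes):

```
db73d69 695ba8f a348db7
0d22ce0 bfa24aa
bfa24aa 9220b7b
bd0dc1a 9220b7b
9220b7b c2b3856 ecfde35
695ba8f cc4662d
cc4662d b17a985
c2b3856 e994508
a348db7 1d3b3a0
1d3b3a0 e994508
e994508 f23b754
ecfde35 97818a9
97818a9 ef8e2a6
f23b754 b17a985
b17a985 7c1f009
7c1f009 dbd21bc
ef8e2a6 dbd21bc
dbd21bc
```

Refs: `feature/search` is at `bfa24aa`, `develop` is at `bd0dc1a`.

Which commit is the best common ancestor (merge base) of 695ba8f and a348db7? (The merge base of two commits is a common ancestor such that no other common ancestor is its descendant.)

Ancestors of 695ba8f: {695ba8f, 7c1f009, b17a985, cc4662d, dbd21bc}.
Ancestors of a348db7: {1d3b3a0, 7c1f009, a348db7, b17a985, dbd21bc, e994508, f23b754}.
Common ancestors: {7c1f009, b17a985, dbd21bc}.
Among these, b17a985 is not an ancestor of any other common ancestor — it is the merge base.

b17a985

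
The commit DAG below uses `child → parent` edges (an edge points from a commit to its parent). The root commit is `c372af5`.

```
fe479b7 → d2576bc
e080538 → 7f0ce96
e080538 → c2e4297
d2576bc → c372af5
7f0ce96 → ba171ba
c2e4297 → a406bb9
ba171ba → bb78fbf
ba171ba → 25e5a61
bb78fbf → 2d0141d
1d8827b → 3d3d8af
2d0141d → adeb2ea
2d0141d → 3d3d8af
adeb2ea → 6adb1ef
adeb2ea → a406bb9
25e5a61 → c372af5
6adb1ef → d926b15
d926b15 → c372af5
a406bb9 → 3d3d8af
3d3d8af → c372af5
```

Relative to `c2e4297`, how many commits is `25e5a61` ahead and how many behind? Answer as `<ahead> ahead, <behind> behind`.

1 ahead, 3 behind

Reachable from 25e5a61: {25e5a61, c372af5}.
Reachable from c2e4297: {3d3d8af, a406bb9, c2e4297, c372af5}.
Only in 25e5a61's history (ahead): {25e5a61} — 1.
Only in c2e4297's history (behind): {3d3d8af, a406bb9, c2e4297} — 3.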